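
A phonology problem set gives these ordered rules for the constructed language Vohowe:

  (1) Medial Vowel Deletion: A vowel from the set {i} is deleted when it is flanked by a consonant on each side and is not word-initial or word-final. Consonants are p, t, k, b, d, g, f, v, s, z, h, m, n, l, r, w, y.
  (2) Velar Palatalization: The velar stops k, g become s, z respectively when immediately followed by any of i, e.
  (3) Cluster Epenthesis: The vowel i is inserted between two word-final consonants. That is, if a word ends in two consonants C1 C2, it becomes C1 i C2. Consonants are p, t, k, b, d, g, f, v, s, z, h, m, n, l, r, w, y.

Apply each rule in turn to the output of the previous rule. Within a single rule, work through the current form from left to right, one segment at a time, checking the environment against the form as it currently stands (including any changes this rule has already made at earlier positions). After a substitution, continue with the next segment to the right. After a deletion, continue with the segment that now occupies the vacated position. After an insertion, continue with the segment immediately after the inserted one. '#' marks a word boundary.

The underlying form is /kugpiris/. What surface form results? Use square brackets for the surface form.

[kugpris]

(1) Medial Vowel Deletion: [kugpiris] → [kugprs]
(2) Velar Palatalization: no change — [kugprs]
(3) Cluster Epenthesis: [kugprs] → [kugpris]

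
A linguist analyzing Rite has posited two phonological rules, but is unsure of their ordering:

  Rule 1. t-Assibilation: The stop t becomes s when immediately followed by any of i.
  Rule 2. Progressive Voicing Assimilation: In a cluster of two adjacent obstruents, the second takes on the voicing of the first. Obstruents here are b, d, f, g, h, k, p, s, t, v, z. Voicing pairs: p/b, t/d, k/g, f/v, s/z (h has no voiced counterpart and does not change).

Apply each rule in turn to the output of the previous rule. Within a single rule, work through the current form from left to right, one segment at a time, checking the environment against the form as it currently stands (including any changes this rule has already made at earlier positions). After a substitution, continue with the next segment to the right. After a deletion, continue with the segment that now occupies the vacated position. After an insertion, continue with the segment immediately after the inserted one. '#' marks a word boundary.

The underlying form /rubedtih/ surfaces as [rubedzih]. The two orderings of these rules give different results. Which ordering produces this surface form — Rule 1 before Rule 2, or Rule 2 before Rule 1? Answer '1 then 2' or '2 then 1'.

Order 1 then 2:
  1 t-Assibilation: [rubedtih] → [rubedsih]
  2 Progressive Voicing Assimilation: [rubedsih] → [rubedzih]
  result: [rubedzih]
Order 2 then 1:
  2 Progressive Voicing Assimilation: [rubedtih] → [rubeddih]
  1 t-Assibilation: no change — [rubeddih]
  result: [rubeddih]

1 then 2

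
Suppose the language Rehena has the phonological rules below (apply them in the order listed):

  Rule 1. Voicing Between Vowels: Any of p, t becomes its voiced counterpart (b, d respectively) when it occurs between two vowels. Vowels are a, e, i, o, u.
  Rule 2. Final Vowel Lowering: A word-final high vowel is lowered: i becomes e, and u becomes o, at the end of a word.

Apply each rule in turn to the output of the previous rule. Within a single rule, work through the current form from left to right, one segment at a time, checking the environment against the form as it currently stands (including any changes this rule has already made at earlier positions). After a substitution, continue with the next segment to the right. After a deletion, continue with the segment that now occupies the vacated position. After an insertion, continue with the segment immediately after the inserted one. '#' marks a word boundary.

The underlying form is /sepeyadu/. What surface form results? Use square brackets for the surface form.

[sebeyado]

Rule 1 Voicing Between Vowels: [sepeyadu] → [sebeyadu]
Rule 2 Final Vowel Lowering: [sebeyadu] → [sebeyado]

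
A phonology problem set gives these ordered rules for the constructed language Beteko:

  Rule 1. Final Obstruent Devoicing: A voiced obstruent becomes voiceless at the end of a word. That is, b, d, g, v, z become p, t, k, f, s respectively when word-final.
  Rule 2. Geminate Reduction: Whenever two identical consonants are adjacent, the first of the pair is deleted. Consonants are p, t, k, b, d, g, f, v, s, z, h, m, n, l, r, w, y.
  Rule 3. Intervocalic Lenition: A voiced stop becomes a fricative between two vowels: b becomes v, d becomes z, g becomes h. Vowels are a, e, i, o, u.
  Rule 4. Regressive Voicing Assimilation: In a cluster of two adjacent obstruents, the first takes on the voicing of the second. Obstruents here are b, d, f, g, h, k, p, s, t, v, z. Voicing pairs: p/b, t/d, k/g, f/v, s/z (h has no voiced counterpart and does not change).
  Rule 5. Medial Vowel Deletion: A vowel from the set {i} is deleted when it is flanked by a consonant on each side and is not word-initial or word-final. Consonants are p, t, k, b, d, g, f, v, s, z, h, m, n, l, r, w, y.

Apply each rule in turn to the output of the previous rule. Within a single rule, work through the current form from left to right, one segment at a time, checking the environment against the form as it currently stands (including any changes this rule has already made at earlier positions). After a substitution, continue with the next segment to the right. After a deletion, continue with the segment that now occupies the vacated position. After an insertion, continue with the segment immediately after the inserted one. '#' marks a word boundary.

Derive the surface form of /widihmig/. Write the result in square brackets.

[wzhmk]

Rule 1 Final Obstruent Devoicing: [widihmig] → [widihmik]
Rule 2 Geminate Reduction: no change — [widihmik]
Rule 3 Intervocalic Lenition: [widihmik] → [wizihmik]
Rule 4 Regressive Voicing Assimilation: no change — [wizihmik]
Rule 5 Medial Vowel Deletion: [wizihmik] → [wzhmk]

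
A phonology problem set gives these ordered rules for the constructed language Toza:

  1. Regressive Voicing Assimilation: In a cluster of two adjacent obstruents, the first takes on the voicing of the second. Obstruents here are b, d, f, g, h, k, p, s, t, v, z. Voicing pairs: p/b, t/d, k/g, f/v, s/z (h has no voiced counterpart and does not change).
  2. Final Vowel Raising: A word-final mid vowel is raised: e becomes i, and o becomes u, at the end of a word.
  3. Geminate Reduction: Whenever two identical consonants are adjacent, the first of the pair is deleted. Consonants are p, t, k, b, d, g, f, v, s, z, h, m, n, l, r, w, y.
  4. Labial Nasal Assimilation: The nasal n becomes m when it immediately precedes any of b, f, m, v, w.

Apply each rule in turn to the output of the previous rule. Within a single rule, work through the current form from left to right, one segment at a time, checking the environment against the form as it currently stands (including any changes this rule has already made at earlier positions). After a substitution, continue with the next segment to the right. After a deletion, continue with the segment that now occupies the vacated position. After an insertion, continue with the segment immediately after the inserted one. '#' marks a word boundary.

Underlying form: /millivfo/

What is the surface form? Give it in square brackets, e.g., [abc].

1 Regressive Voicing Assimilation: [millivfo] → [milliffo]
2 Final Vowel Raising: [milliffo] → [milliffu]
3 Geminate Reduction: [milliffu] → [milifu]
4 Labial Nasal Assimilation: no change — [milifu]

[milifu]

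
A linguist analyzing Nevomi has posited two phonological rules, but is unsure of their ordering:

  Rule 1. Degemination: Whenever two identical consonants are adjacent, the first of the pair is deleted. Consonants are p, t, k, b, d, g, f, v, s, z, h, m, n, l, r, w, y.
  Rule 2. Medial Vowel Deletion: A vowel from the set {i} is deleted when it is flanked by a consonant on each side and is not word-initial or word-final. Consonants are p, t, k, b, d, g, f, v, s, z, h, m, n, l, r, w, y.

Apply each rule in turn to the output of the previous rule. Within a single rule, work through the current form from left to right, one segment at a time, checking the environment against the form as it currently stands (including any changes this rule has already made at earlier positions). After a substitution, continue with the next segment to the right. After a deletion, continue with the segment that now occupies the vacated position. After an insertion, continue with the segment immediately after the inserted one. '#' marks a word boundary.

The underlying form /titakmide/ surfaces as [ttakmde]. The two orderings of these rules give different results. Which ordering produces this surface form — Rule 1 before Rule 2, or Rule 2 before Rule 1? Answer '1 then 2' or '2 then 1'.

Order 1 then 2:
  1 Degemination: no change — [titakmide]
  2 Medial Vowel Deletion: [titakmide] → [ttakmde]
  result: [ttakmde]
Order 2 then 1:
  2 Medial Vowel Deletion: [titakmide] → [ttakmde]
  1 Degemination: [ttakmde] → [takmde]
  result: [takmde]

1 then 2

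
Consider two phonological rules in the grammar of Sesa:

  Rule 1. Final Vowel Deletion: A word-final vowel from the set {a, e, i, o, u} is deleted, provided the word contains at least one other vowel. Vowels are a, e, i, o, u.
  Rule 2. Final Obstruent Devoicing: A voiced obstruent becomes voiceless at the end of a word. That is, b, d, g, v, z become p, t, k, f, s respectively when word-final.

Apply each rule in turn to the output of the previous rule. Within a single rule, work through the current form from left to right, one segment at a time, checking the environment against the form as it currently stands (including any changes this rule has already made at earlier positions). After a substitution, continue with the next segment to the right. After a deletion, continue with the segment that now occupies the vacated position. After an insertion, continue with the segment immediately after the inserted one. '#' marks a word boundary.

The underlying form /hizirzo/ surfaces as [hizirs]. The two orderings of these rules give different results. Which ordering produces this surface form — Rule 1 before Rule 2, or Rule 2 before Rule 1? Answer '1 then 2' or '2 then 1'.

Order 1 then 2:
  1 Final Vowel Deletion: [hizirzo] → [hizirz]
  2 Final Obstruent Devoicing: [hizirz] → [hizirs]
  result: [hizirs]
Order 2 then 1:
  2 Final Obstruent Devoicing: no change — [hizirzo]
  1 Final Vowel Deletion: [hizirzo] → [hizirz]
  result: [hizirz]

1 then 2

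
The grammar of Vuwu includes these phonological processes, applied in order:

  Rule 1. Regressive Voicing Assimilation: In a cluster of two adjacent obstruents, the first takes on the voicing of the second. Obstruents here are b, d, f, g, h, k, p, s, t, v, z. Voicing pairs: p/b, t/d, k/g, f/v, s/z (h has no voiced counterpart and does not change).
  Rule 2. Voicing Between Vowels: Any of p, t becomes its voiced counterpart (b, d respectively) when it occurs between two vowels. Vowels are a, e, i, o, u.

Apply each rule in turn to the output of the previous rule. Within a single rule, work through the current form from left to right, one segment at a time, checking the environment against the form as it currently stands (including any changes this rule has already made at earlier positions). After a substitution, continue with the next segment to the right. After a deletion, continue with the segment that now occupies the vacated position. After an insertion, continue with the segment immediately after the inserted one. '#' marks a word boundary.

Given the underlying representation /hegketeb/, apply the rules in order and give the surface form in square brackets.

[hekkedeb]

Rule 1 Regressive Voicing Assimilation: [hegketeb] → [hekketeb]
Rule 2 Voicing Between Vowels: [hekketeb] → [hekkedeb]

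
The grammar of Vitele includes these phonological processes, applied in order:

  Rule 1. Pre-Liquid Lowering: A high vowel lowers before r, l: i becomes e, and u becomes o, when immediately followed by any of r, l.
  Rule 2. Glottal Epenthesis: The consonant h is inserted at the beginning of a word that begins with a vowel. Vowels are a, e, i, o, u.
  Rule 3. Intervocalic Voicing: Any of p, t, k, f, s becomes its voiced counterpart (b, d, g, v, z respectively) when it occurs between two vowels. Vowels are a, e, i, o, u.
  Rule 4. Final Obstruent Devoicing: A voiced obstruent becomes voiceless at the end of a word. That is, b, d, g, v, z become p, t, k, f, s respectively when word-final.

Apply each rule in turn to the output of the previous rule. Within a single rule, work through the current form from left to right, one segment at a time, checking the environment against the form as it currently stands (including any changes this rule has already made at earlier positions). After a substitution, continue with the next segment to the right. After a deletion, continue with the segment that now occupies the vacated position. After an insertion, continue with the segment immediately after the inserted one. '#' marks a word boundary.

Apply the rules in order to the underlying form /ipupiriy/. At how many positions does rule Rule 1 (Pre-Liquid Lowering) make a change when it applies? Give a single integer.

Rule 1 Pre-Liquid Lowering: [ipupiriy] → [ipuperiy]
Rule 2 Glottal Epenthesis: [ipuperiy] → [hipuperiy]
Rule 3 Intervocalic Voicing: [hipuperiy] → [hibuberiy]
Rule 4 Final Obstruent Devoicing: no change — [hibuberiy]
Rule Rule 1 changed 1 position(s).

1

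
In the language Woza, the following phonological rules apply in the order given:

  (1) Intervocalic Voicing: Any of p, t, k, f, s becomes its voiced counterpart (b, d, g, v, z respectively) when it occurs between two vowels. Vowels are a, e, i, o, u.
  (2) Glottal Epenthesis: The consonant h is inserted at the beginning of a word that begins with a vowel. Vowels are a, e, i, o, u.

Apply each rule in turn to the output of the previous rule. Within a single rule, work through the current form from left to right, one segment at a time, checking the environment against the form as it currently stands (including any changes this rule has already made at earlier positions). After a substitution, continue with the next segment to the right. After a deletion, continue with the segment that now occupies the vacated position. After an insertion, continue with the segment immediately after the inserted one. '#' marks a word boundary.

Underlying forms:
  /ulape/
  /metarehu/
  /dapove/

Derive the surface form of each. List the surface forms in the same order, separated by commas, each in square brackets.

/ulape/:
  (1) Intervocalic Voicing: [ulape] → [ulabe]
  (2) Glottal Epenthesis: [ulabe] → [hulabe]
/metarehu/:
  (1) Intervocalic Voicing: [metarehu] → [medarehu]
  (2) Glottal Epenthesis: no change — [medarehu]
/dapove/:
  (1) Intervocalic Voicing: [dapove] → [dabove]
  (2) Glottal Epenthesis: no change — [dabove]

[hulabe], [medarehu], [dabove]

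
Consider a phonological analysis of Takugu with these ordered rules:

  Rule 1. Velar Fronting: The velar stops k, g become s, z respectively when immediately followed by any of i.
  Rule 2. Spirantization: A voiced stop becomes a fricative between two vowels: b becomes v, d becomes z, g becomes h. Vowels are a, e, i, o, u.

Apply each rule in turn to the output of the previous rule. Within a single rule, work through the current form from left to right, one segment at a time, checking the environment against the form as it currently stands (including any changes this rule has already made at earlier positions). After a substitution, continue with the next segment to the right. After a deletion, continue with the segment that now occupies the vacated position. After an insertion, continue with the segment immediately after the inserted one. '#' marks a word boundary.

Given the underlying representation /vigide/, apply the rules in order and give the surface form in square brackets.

Rule 1 Velar Fronting: [vigide] → [vizide]
Rule 2 Spirantization: [vizide] → [vizize]

[vizize]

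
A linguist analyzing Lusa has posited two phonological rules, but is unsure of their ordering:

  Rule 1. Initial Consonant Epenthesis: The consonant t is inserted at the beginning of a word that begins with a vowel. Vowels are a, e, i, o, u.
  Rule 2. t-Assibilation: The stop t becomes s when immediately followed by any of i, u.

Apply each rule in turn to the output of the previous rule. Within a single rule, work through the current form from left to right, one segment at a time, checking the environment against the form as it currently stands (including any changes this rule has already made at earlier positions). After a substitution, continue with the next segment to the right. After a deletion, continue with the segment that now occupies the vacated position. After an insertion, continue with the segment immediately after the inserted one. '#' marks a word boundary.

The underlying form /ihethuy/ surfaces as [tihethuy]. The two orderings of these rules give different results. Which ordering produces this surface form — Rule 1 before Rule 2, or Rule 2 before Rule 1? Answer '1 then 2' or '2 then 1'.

2 then 1

Order 1 then 2:
  1 Initial Consonant Epenthesis: [ihethuy] → [tihethuy]
  2 t-Assibilation: [tihethuy] → [sihethuy]
  result: [sihethuy]
Order 2 then 1:
  2 t-Assibilation: no change — [ihethuy]
  1 Initial Consonant Epenthesis: [ihethuy] → [tihethuy]
  result: [tihethuy]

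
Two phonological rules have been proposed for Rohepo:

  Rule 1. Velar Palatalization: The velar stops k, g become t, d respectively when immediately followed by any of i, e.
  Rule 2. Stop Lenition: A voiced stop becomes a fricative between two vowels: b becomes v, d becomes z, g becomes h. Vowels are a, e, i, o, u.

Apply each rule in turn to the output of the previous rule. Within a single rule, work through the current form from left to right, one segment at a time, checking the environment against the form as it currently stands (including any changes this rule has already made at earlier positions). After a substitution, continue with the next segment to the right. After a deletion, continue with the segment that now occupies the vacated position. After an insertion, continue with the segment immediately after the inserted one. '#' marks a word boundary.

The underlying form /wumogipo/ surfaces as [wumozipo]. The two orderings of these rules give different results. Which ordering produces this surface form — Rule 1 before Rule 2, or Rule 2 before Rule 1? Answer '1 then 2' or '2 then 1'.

Order 1 then 2:
  1 Velar Palatalization: [wumogipo] → [wumodipo]
  2 Stop Lenition: [wumodipo] → [wumozipo]
  result: [wumozipo]
Order 2 then 1:
  2 Stop Lenition: [wumogipo] → [wumohipo]
  1 Velar Palatalization: no change — [wumohipo]
  result: [wumohipo]

1 then 2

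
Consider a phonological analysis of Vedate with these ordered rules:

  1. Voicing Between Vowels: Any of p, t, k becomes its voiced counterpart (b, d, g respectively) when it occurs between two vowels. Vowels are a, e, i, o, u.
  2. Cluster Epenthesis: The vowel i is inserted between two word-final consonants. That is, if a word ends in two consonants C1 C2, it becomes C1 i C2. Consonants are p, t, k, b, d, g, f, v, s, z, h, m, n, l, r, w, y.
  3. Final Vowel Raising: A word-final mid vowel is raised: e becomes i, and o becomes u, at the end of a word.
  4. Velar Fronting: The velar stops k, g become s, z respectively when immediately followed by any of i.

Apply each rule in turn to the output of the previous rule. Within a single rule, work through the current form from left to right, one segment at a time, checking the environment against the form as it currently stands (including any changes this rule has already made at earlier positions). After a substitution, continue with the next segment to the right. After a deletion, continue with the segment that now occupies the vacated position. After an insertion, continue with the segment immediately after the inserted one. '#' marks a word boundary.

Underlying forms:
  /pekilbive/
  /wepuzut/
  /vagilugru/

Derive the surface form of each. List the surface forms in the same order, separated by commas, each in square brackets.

/pekilbive/:
  1 Voicing Between Vowels: [pekilbive] → [pegilbive]
  2 Cluster Epenthesis: no change — [pegilbive]
  3 Final Vowel Raising: [pegilbive] → [pegilbivi]
  4 Velar Fronting: [pegilbivi] → [pezilbivi]
/wepuzut/:
  1 Voicing Between Vowels: [wepuzut] → [webuzut]
  2 Cluster Epenthesis: no change — [webuzut]
  3 Final Vowel Raising: no change — [webuzut]
  4 Velar Fronting: no change — [webuzut]
/vagilugru/:
  1 Voicing Between Vowels: no change — [vagilugru]
  2 Cluster Epenthesis: no change — [vagilugru]
  3 Final Vowel Raising: no change — [vagilugru]
  4 Velar Fronting: [vagilugru] → [vazilugru]

[pezilbivi], [webuzut], [vazilugru]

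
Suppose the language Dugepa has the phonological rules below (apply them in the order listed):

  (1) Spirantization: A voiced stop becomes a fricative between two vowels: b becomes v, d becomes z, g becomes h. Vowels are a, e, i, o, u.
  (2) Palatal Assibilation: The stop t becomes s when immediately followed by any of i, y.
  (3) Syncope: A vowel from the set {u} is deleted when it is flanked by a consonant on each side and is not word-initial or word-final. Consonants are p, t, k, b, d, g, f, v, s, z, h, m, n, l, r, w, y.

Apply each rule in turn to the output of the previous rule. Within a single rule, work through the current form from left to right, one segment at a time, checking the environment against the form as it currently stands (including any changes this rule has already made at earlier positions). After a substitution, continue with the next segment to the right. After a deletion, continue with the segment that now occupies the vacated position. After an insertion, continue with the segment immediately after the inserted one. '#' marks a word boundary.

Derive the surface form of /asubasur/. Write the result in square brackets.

(1) Spirantization: [asubasur] → [asuvasur]
(2) Palatal Assibilation: no change — [asuvasur]
(3) Syncope: [asuvasur] → [asvasr]

[asvasr]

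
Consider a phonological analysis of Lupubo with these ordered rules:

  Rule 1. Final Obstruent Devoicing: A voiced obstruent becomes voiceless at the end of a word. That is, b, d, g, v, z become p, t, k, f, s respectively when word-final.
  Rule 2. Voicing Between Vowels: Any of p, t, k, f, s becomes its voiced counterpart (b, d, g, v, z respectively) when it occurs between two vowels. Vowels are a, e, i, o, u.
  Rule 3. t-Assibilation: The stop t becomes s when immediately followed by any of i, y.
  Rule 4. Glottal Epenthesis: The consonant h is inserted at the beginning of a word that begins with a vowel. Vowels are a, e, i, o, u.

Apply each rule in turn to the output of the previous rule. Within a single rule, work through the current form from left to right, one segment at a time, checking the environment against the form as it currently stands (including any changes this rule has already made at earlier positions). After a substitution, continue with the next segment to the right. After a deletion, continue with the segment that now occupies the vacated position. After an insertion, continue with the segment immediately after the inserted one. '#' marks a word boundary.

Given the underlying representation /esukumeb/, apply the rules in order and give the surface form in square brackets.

[hezugumep]

Rule 1 Final Obstruent Devoicing: [esukumeb] → [esukumep]
Rule 2 Voicing Between Vowels: [esukumep] → [ezugumep]
Rule 3 t-Assibilation: no change — [ezugumep]
Rule 4 Glottal Epenthesis: [ezugumep] → [hezugumep]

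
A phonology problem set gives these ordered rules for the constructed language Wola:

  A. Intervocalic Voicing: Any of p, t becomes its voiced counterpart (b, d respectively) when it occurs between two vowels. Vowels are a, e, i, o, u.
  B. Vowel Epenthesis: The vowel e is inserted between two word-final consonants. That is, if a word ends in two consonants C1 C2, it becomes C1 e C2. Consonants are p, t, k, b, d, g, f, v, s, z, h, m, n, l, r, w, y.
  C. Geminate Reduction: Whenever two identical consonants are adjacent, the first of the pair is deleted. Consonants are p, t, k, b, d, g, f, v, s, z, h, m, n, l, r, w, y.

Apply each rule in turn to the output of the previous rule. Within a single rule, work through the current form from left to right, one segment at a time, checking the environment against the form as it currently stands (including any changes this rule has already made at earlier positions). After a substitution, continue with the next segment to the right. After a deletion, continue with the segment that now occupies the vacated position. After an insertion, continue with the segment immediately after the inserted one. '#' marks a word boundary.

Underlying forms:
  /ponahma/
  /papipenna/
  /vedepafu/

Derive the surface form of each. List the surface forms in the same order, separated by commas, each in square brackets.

/ponahma/:
  A Intervocalic Voicing: no change — [ponahma]
  B Vowel Epenthesis: no change — [ponahma]
  C Geminate Reduction: no change — [ponahma]
/papipenna/:
  A Intervocalic Voicing: [papipenna] → [pabibenna]
  B Vowel Epenthesis: no change — [pabibenna]
  C Geminate Reduction: [pabibenna] → [pabibena]
/vedepafu/:
  A Intervocalic Voicing: [vedepafu] → [vedebafu]
  B Vowel Epenthesis: no change — [vedebafu]
  C Geminate Reduction: no change — [vedebafu]

[ponahma], [pabibena], [vedebafu]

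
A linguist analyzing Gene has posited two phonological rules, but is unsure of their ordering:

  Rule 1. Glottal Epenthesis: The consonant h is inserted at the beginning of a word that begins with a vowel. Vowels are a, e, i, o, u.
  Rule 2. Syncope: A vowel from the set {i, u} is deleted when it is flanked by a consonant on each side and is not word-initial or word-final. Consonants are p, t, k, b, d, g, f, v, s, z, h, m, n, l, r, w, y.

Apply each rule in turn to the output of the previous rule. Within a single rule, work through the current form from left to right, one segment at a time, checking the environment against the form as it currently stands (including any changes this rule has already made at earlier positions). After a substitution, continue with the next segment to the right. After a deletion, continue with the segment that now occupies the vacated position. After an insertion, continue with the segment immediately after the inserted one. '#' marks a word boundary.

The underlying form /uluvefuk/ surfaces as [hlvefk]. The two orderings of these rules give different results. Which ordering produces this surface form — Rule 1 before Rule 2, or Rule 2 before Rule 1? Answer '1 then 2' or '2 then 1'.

1 then 2

Order 1 then 2:
  1 Glottal Epenthesis: [uluvefuk] → [huluvefuk]
  2 Syncope: [huluvefuk] → [hlvefk]
  result: [hlvefk]
Order 2 then 1:
  2 Syncope: [uluvefuk] → [ulvefk]
  1 Glottal Epenthesis: [ulvefk] → [hulvefk]
  result: [hulvefk]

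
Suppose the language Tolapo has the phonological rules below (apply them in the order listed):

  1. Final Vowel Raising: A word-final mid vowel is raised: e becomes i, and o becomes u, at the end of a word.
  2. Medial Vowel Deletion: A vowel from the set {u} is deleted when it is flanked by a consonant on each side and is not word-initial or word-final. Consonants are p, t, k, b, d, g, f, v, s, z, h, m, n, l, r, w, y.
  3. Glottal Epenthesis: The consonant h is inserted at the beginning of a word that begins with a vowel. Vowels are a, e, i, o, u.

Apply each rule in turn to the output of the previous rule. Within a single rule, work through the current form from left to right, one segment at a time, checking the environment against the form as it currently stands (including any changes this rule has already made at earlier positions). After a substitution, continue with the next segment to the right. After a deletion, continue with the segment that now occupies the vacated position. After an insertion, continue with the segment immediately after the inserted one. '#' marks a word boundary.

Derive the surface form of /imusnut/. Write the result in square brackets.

1 Final Vowel Raising: no change — [imusnut]
2 Medial Vowel Deletion: [imusnut] → [imsnt]
3 Glottal Epenthesis: [imsnt] → [himsnt]

[himsnt]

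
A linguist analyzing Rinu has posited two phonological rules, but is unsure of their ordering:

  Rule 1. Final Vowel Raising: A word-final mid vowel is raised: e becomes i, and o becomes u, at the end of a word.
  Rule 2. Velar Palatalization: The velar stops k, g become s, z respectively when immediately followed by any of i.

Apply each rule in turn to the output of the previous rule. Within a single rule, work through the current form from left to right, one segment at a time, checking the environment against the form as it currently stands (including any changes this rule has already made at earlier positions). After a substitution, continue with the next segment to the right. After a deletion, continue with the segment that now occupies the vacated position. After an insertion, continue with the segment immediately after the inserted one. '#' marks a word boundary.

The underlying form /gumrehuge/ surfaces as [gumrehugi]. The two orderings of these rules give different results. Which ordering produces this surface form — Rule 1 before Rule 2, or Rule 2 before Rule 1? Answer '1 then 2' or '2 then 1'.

Order 1 then 2:
  1 Final Vowel Raising: [gumrehuge] → [gumrehugi]
  2 Velar Palatalization: [gumrehugi] → [gumrehuzi]
  result: [gumrehuzi]
Order 2 then 1:
  2 Velar Palatalization: no change — [gumrehuge]
  1 Final Vowel Raising: [gumrehuge] → [gumrehugi]
  result: [gumrehugi]

2 then 1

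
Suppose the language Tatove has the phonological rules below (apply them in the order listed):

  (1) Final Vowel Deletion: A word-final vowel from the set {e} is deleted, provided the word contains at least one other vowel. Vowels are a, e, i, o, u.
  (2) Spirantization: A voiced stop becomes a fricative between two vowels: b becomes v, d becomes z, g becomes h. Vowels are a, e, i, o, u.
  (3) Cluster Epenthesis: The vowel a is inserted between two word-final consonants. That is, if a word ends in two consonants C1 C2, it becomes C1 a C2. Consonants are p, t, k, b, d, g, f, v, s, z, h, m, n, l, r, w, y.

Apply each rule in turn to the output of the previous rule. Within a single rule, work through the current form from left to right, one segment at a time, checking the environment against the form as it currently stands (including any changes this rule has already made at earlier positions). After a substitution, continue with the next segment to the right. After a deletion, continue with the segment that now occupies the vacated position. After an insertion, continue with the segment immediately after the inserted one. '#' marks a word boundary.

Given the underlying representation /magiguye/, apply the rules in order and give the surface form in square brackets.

(1) Final Vowel Deletion: [magiguye] → [magiguy]
(2) Spirantization: [magiguy] → [mahihuy]
(3) Cluster Epenthesis: no change — [mahihuy]

[mahihuy]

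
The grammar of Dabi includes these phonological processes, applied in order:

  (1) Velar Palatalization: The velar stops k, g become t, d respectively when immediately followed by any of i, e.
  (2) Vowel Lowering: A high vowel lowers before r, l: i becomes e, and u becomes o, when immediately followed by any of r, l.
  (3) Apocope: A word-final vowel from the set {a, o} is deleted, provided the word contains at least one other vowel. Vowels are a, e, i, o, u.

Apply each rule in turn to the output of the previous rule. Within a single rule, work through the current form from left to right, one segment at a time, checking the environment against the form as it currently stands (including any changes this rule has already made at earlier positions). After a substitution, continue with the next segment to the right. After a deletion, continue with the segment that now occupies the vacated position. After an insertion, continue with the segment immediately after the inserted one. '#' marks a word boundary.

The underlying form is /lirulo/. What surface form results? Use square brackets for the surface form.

[lerol]

(1) Velar Palatalization: no change — [lirulo]
(2) Vowel Lowering: [lirulo] → [lerolo]
(3) Apocope: [lerolo] → [lerol]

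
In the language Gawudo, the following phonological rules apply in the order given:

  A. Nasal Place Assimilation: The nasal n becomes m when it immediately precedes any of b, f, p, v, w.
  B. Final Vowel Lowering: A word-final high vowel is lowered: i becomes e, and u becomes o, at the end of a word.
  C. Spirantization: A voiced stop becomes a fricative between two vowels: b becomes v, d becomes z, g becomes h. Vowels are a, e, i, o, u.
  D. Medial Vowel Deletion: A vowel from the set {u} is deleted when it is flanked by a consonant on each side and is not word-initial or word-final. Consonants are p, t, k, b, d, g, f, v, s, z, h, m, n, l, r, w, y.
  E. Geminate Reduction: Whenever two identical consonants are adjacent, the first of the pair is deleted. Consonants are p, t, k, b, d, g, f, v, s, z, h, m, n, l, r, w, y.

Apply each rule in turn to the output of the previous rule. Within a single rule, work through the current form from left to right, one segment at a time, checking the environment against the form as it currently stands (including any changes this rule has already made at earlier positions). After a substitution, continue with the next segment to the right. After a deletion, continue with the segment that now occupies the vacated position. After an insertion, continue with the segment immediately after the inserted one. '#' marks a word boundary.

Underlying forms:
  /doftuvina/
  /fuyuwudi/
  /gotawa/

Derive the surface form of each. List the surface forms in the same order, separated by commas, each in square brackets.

[doftvina], [fywze], [gotawa]

/doftuvina/:
  A Nasal Place Assimilation: no change — [doftuvina]
  B Final Vowel Lowering: no change — [doftuvina]
  C Spirantization: no change — [doftuvina]
  D Medial Vowel Deletion: [doftuvina] → [doftvina]
  E Geminate Reduction: no change — [doftvina]
/fuyuwudi/:
  A Nasal Place Assimilation: no change — [fuyuwudi]
  B Final Vowel Lowering: [fuyuwudi] → [fuyuwude]
  C Spirantization: [fuyuwude] → [fuyuwuze]
  D Medial Vowel Deletion: [fuyuwuze] → [fywze]
  E Geminate Reduction: no change — [fywze]
/gotawa/:
  A Nasal Place Assimilation: no change — [gotawa]
  B Final Vowel Lowering: no change — [gotawa]
  C Spirantization: no change — [gotawa]
  D Medial Vowel Deletion: no change — [gotawa]
  E Geminate Reduction: no change — [gotawa]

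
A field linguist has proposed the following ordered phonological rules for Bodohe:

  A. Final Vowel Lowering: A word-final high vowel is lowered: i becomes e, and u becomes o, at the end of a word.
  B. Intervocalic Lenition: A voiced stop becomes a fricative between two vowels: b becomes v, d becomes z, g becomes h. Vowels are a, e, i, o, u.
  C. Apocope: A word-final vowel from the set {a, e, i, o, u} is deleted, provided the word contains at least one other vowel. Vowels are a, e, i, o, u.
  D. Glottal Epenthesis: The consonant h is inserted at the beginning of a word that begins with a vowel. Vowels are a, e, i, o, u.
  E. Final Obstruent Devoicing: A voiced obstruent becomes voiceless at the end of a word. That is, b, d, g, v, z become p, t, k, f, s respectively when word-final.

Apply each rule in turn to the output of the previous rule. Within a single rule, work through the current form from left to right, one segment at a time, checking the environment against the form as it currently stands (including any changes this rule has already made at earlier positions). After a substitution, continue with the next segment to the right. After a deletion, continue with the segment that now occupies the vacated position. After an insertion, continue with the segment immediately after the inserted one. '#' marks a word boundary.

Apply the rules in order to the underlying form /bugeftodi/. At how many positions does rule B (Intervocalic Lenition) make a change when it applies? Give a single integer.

A Final Vowel Lowering: [bugeftodi] → [bugeftode]
B Intervocalic Lenition: [bugeftode] → [buheftoze]
C Apocope: [buheftoze] → [buheftoz]
D Glottal Epenthesis: no change — [buheftoz]
E Final Obstruent Devoicing: [buheftoz] → [buheftos]
Rule B changed 2 position(s).

2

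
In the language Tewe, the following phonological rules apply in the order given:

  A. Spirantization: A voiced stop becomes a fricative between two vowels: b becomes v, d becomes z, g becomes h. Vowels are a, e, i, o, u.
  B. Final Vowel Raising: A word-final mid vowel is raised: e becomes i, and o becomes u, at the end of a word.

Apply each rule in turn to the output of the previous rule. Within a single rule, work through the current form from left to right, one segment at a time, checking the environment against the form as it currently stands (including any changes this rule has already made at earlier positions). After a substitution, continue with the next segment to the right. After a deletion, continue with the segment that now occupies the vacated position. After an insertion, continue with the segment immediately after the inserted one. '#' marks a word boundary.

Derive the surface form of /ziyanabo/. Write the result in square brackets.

A Spirantization: [ziyanabo] → [ziyanavo]
B Final Vowel Raising: [ziyanavo] → [ziyanavu]

[ziyanavu]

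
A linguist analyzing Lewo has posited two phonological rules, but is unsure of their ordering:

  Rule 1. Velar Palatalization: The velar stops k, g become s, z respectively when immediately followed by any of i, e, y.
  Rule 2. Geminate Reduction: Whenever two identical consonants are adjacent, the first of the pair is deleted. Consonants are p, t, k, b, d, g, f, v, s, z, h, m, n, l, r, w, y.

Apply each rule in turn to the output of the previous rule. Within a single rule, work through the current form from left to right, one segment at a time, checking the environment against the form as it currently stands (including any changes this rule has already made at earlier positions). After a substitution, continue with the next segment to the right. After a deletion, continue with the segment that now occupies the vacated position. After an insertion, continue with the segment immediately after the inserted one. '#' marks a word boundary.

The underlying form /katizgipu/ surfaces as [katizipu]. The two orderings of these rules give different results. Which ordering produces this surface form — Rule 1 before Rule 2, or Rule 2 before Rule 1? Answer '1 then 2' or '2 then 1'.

Order 1 then 2:
  1 Velar Palatalization: [katizgipu] → [katizzipu]
  2 Geminate Reduction: [katizzipu] → [katizipu]
  result: [katizipu]
Order 2 then 1:
  2 Geminate Reduction: no change — [katizgipu]
  1 Velar Palatalization: [katizgipu] → [katizzipu]
  result: [katizzipu]

1 then 2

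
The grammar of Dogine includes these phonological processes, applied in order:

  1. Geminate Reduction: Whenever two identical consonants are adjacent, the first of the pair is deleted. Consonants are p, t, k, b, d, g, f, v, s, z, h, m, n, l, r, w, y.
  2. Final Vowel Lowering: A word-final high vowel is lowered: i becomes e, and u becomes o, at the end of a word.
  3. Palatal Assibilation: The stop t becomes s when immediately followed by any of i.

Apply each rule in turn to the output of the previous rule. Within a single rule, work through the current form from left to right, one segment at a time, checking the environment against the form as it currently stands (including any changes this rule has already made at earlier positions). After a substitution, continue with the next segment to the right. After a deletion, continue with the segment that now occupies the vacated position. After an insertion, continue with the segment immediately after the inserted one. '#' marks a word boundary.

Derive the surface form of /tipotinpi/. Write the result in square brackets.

[siposinpe]

1 Geminate Reduction: no change — [tipotinpi]
2 Final Vowel Lowering: [tipotinpi] → [tipotinpe]
3 Palatal Assibilation: [tipotinpe] → [siposinpe]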